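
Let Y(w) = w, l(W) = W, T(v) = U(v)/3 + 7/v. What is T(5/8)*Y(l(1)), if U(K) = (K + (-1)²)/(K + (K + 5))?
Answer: 1693/150 ≈ 11.287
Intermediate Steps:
U(K) = (1 + K)/(5 + 2*K) (U(K) = (K + 1)/(K + (5 + K)) = (1 + K)/(5 + 2*K))
T(v) = 7/v + (1 + v)/(3*(5 + 2*v)) (T(v) = ((1 + v)/(5 + 2*v))/3 + 7/v = ((1 + v)/(5 + 2*v))*(⅓) + 7/v = (1 + v)/(3*(5 + 2*v)) + 7/v = 7/v + (1 + v)/(3*(5 + 2*v)))
T(5/8)*Y(l(1)) = ((105 + (5/8)² + 43*(5/8))/(3*((5/8))*(5 + 2*(5/8))))*1 = ((105 + (5*(⅛))² + 43*(5*(⅛)))/(3*((5*(⅛)))*(5 + 2*(5*(⅛)))))*1 = ((105 + (5/8)² + 43*(5/8))/(3*(5/8)*(5 + 2*(5/8))))*1 = ((⅓)*(8/5)*(105 + 25/64 + 215/8)/(5 + 5/4))*1 = ((⅓)*(8/5)*(8465/64)/(25/4))*1 = ((⅓)*(8/5)*(4/25)*(8465/64))*1 = (1693/150)*1 = 1693/150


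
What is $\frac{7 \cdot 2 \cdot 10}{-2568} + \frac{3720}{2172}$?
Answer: $\frac{192685}{116202} \approx 1.6582$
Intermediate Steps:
$\frac{7 \cdot 2 \cdot 10}{-2568} + \frac{3720}{2172} = 14 \cdot 10 \left(- \frac{1}{2568}\right) + 3720 \cdot \frac{1}{2172} = 140 \left(- \frac{1}{2568}\right) + \frac{310}{181} = - \frac{35}{642} + \frac{310}{181} = \frac{192685}{116202}$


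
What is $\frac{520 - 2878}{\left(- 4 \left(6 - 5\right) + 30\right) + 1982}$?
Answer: $- \frac{1179}{1004} \approx -1.1743$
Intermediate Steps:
$\frac{520 - 2878}{\left(- 4 \left(6 - 5\right) + 30\right) + 1982} = - \frac{2358}{\left(- 4 \left(6 - 5\right) + 30\right) + 1982} = - \frac{2358}{\left(\left(-4\right) 1 + 30\right) + 1982} = - \frac{2358}{\left(-4 + 30\right) + 1982} = - \frac{2358}{26 + 1982} = - \frac{2358}{2008} = \left(-2358\right) \frac{1}{2008} = - \frac{1179}{1004}$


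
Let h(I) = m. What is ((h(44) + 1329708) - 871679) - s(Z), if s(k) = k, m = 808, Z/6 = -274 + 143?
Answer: 459623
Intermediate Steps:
Z = -786 (Z = 6*(-274 + 143) = 6*(-131) = -786)
h(I) = 808
((h(44) + 1329708) - 871679) - s(Z) = ((808 + 1329708) - 871679) - 1*(-786) = (1330516 - 871679) + 786 = 458837 + 786 = 459623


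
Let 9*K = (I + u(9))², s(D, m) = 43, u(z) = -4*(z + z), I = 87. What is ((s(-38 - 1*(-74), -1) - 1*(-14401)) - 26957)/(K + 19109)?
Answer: -4171/6378 ≈ -0.65397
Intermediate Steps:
u(z) = -8*z
K = 25 (K = (87 - 8*9)²/9 = (87 - 72)²/9 = (⅑)*15² = (⅑)*225 = 25)
((s(-38 - 1*(-74), -1) - 1*(-14401)) - 26957)/(K + 19109) = ((43 - 1*(-14401)) - 26957)/(25 + 19109) = ((43 + 14401) - 26957)/19134 = (14444 - 26957)*(1/19134) = -12513*1/19134 = -4171/6378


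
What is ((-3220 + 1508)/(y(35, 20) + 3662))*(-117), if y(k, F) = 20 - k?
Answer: 200304/3647 ≈ 54.923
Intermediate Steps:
((-3220 + 1508)/(y(35, 20) + 3662))*(-117) = ((-3220 + 1508)/((20 - 1*35) + 3662))*(-117) = -1712/((20 - 35) + 3662)*(-117) = -1712/(-15 + 3662)*(-117) = -1712/3647*(-117) = 200304/3647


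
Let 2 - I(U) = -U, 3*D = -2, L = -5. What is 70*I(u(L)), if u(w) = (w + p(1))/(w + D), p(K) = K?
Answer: 3220/17 ≈ 189.41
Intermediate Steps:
D = -⅔ (D = (⅓)*(-2) = -⅔ ≈ -0.66667)
u(w) = (1 + w)/(-⅔ + w) (u(w) = (w + 1)/(w - ⅔) = (1 + w)/(-⅔ + w))
I(U) = 2 + U (I(U) = 2 - (-1)*U = 2 + U)
70*I(u(L)) = 70*(2 + 3*(1 - 5)/(-2 + 3*(-5))) = 70*(2 + 3*(-4)/(-2 - 15)) = 70*(2 + 3*(-4)/(-17)) = 70*(2 + 3*(-1/17)*(-4)) = 70*(2 + 12/17) = 70*(46/17) = 3220/17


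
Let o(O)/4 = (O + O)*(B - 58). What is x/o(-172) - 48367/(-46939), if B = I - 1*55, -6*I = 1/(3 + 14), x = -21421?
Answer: 332298673123/372253306864 ≈ 0.89267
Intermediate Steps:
I = -1/102 (I = -1/(6*(3 + 14)) = -⅙/17 = -⅙*1/17 = -1/102 ≈ -0.0098039)
B = -5611/102 (B = -1/102 - 1*55 = -1/102 - 55 = -5611/102 ≈ -55.010)
o(O) = -46108*O/51 (o(O) = 4*((O + O)*(-5611/102 - 58)) = 4*((2*O)*(-11527/102)) = 4*(-11527*O/51) = -46108*O/51)
x/o(-172) - 48367/(-46939) = -21421/((-46108/51*(-172))) - 48367/(-46939) = -21421/7930576/51 - 48367*(-1/46939) = -21421*51/7930576 + 48367/46939 = -1092471/7930576 + 48367/46939 = 332298673123/372253306864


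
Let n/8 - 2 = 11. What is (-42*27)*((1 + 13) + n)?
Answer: -133812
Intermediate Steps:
n = 104 (n = 16 + 8*11 = 16 + 88 = 104)
(-42*27)*((1 + 13) + n) = (-42*27)*((1 + 13) + 104) = -1134*(14 + 104) = -1134*118 = -133812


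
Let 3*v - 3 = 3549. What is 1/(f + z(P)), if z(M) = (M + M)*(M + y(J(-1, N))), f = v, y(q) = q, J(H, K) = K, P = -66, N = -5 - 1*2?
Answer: 1/10820 ≈ 9.2421e-5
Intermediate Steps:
N = -7 (N = -5 - 2 = -7)
v = 1184 (v = 1 + (1/3)*3549 = 1 + 1183 = 1184)
f = 1184
z(M) = 2*M*(-7 + M) (z(M) = (M + M)*(M - 7) = (2*M)*(-7 + M) = 2*M*(-7 + M))
1/(f + z(P)) = 1/(1184 + 2*(-66)*(-7 - 66)) = 1/(1184 + 2*(-66)*(-73)) = 1/(1184 + 9636) = 1/10820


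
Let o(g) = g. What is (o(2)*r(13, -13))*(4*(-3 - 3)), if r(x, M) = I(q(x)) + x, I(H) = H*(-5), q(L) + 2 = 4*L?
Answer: 11376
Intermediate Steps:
q(L) = -2 + 4*L
I(H) = -5*H
r(x, M) = 10 - 19*x (r(x, M) = -5*(-2 + 4*x) + x = (10 - 20*x) + x = 10 - 19*x)
(o(2)*r(13, -13))*(4*(-3 - 3)) = (2*(10 - 19*13))*(4*(-3 - 3)) = (2*(10 - 247))*(4*(-6)) = (2*(-237))*(-24) = -474*(-24) = 11376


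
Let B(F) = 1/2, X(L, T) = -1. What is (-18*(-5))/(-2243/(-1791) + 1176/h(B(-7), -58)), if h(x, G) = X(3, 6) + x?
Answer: -161190/4210189 ≈ -0.038286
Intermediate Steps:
B(F) = ½ (B(F) = 1*(½) = ½)
h(x, G) = -1 + x
(-18*(-5))/(-2243/(-1791) + 1176/h(B(-7), -58)) = (-18*(-5))/(-2243/(-1791) + 1176/(-1 + ½)) = 90/(-2243*(-1/1791) + 1176/(-½)) = 90/(2243/1791 + 1176*(-2)) = 90/(2243/1791 - 2352) = 90/(-4210189/1791) = 90*(-1791/4210189) = -161190/4210189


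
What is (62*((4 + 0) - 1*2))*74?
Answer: 9176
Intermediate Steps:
(62*((4 + 0) - 1*2))*74 = (62*(4 - 2))*74 = (62*2)*74 = 124*74 = 9176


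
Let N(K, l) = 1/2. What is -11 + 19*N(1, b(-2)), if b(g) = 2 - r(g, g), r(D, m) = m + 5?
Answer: -3/2 ≈ -1.5000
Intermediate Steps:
r(D, m) = 5 + m
b(g) = -3 - g (b(g) = 2 - (5 + g) = 2 + (-5 - g) = -3 - g)
N(K, l) = ½
-11 + 19*N(1, b(-2)) = -11 + 19*(½) = -11 + 19/2 = -3/2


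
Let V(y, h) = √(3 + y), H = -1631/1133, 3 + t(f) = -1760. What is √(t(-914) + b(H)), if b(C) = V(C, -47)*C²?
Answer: √(-2905172682095123 + 6027924826*√500786)/1283689 ≈ 41.957*I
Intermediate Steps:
t(f) = -1763 (t(f) = -3 - 1760 = -1763)
H = -1631/1133 (H = -1631*1/1133 = -1631/1133 ≈ -1.4395)
b(C) = C²*√(3 + C) (b(C) = √(3 + C)*C² = C²*√(3 + C))
√(t(-914) + b(H)) = √(-1763 + (-1631/1133)²*√(3 - 1631/1133)) = √(-1763 + 2660161*√(1768/1133)/1283689) = √(-1763 + 2660161*(2*√500786/1133)/1283689) = √(-1763 + 5320322*√500786/1454419637)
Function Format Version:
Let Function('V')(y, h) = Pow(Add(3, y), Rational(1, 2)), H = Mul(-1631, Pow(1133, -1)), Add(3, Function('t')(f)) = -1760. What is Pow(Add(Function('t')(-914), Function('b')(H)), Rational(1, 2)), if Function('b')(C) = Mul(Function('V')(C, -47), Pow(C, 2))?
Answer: Mul(Rational(1, 1283689), Pow(Add(-2905172682095123, Mul(6027924826, Pow(500786, Rational(1, 2)))), Rational(1, 2))) ≈ Mul(41.957, I)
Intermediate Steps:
Function('t')(f) = -1763 (Function('t')(f) = Add(-3, -1760) = -1763)
H = Rational(-1631, 1133) (H = Mul(-1631, Rational(1, 1133)) = Rational(-1631, 1133) ≈ -1.4395)
Function('b')(C) = Mul(Pow(C, 2), Pow(Add(3, C), Rational(1, 2))) (Function('b')(C) = Mul(Pow(Add(3, C), Rational(1, 2)), Pow(C, 2)) = Mul(Pow(C, 2), Pow(Add(3, C), Rational(1, 2))))
Pow(Add(Function('t')(-914), Function('b')(H)), Rational(1, 2)) = Pow(Add(-1763, Mul(Pow(Rational(-1631, 1133), 2), Pow(Add(3, Rational(-1631, 1133)), Rational(1, 2)))), Rational(1, 2)) = Pow(Add(-1763, Mul(Rational(2660161, 1283689), Pow(Rational(1768, 1133), Rational(1, 2)))), Rational(1, 2)) = Pow(Add(-1763, Mul(Rational(2660161, 1283689), Mul(Rational(2, 1133), Pow(500786, Rational(1, 2))))), Rational(1, 2)) = Pow(Add(-1763, Mul(Rational(5320322, 1454419637), Pow(500786, Rational(1, 2)))), Rational(1, 2))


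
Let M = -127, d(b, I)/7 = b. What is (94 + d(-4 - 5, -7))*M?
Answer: -3937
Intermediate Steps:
d(b, I) = 7*b
(94 + d(-4 - 5, -7))*M = (94 + 7*(-4 - 5))*(-127) = (94 + 7*(-9))*(-127) = (94 - 63)*(-127) = 31*(-127) = -3937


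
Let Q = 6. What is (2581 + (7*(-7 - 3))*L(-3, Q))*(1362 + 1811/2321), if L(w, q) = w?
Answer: 8827969283/2321 ≈ 3.8035e+6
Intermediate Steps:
(2581 + (7*(-7 - 3))*L(-3, Q))*(1362 + 1811/2321) = (2581 + (7*(-7 - 3))*(-3))*(1362 + 1811/2321) = (2581 + (7*(-10))*(-3))*(1362 + 1811*(1/2321)) = (2581 - 70*(-3))*(1362 + 1811/2321) = (2581 + 210)*(3163013/2321) = 2791*(3163013/2321) = 8827969283/2321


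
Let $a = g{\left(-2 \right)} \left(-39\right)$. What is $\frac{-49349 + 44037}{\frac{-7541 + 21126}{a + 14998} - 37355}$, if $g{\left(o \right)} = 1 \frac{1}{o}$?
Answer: $\frac{31909184}{224386051} \approx 0.14221$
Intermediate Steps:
$g{\left(o \right)} = \frac{1}{o}$
$a = \frac{39}{2}$ ($a = \frac{1}{-2} \left(-39\right) = \left(- \frac{1}{2}\right) \left(-39\right) = \frac{39}{2} \approx 19.5$)
$\frac{-49349 + 44037}{\frac{-7541 + 21126}{a + 14998} - 37355} = \frac{-49349 + 44037}{\frac{-7541 + 21126}{\frac{39}{2} + 14998} - 37355} = - \frac{5312}{\frac{13585}{\frac{30035}{2}} - 37355} = - \frac{5312}{13585 \cdot \frac{2}{30035} - 37355} = - \frac{5312}{\frac{5434}{6007} - 37355} = - \frac{5312}{- \frac{224386051}{6007}} = \left(-5312\right) \left(- \frac{6007}{224386051}\right) = \frac{31909184}{224386051}$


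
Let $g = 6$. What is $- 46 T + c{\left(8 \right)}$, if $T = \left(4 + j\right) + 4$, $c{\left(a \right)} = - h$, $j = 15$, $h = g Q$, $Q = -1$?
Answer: $-1052$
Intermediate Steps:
$h = -6$ ($h = 6 \left(-1\right) = -6$)
$c{\left(a \right)} = 6$ ($c{\left(a \right)} = \left(-1\right) \left(-6\right) = 6$)
$T = 23$ ($T = \left(4 + 15\right) + 4 = 19 + 4 = 23$)
$- 46 T + c{\left(8 \right)} = \left(-46\right) 23 + 6 = -1058 + 6 = -1052$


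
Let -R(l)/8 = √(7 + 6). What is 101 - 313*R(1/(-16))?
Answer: 101 + 2504*√13 ≈ 9129.3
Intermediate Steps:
R(l) = -8*√13 (R(l) = -8*√(7 + 6) = -8*√13)
101 - 313*R(1/(-16)) = 101 - (-2504)*√13 = 101 + 2504*√13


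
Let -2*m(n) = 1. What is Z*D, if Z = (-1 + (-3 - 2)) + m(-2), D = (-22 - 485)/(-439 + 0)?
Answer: -6591/878 ≈ -7.5068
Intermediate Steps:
m(n) = -½ (m(n) = -½*1 = -½)
D = 507/439 (D = -507/(-439) = -507*(-1/439) = 507/439 ≈ 1.1549)
Z = -13/2 (Z = (-1 + (-3 - 2)) - ½ = (-1 - 5) - ½ = -6 - ½ = -13/2 ≈ -6.5000)
Z*D = -13/2*507/439 = -6591/878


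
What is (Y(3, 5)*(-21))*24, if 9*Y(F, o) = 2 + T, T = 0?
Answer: -112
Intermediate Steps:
Y(F, o) = 2/9 (Y(F, o) = (2 + 0)/9 = (1/9)*2 = 2/9)
(Y(3, 5)*(-21))*24 = ((2/9)*(-21))*24 = -14/3*24 = -112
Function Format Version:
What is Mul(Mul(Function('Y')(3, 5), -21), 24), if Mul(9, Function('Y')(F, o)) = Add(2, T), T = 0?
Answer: -112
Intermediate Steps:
Function('Y')(F, o) = Rational(2, 9) (Function('Y')(F, o) = Mul(Rational(1, 9), Add(2, 0)) = Mul(Rational(1, 9), 2) = Rational(2, 9))
Mul(Mul(Function('Y')(3, 5), -21), 24) = Mul(Mul(Rational(2, 9), -21), 24) = Mul(Rational(-14, 3), 24) = -112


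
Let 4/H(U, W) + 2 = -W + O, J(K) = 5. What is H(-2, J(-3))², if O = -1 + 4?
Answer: 1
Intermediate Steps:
O = 3
H(U, W) = 4/(1 - W) (H(U, W) = 4/(-2 + (-W + 3)) = 4/(-2 + (3 - W)) = 4/(1 - W))
H(-2, J(-3))² = (-4/(-1 + 5))² = (-4/4)² = (-4*¼)² = (-1)² = 1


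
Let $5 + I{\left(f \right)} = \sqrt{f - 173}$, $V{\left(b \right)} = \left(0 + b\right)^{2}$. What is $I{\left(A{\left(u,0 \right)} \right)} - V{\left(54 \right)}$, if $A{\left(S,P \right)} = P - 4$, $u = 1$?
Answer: $-2921 + i \sqrt{177} \approx -2921.0 + 13.304 i$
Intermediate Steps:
$A{\left(S,P \right)} = -4 + P$
$V{\left(b \right)} = b^{2}$
$I{\left(f \right)} = -5 + \sqrt{-173 + f}$ ($I{\left(f \right)} = -5 + \sqrt{f - 173} = -5 + \sqrt{-173 + f}$)
$I{\left(A{\left(u,0 \right)} \right)} - V{\left(54 \right)} = \left(-5 + \sqrt{-173 + \left(-4 + 0\right)}\right) - 54^{2} = \left(-5 + \sqrt{-173 - 4}\right) - 2916 = \left(-5 + \sqrt{-177}\right) - 2916 = \left(-5 + i \sqrt{177}\right) - 2916 = -2921 + i \sqrt{177}$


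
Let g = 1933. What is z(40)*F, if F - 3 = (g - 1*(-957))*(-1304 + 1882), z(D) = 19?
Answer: 31738037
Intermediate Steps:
F = 1670423 (F = 3 + (1933 - 1*(-957))*(-1304 + 1882) = 3 + (1933 + 957)*578 = 3 + 2890*578 = 3 + 1670420 = 1670423)
z(40)*F = 19*1670423 = 31738037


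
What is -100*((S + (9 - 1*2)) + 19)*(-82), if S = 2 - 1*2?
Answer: 213200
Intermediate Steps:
S = 0 (S = 2 - 2 = 0)
-100*((S + (9 - 1*2)) + 19)*(-82) = -100*((0 + (9 - 1*2)) + 19)*(-82) = -100*((0 + (9 - 2)) + 19)*(-82) = -100*((0 + 7) + 19)*(-82) = -100*(7 + 19)*(-82) = -100*26*(-82) = -2600*(-82) = 213200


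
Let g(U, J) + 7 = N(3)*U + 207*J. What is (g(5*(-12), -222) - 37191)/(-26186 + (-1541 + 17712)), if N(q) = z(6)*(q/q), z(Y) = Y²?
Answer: 85312/10015 ≈ 8.5184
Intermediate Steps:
N(q) = 36 (N(q) = 6²*(q/q) = 36*1 = 36)
g(U, J) = -7 + 36*U + 207*J (g(U, J) = -7 + (36*U + 207*J) = -7 + 36*U + 207*J)
(g(5*(-12), -222) - 37191)/(-26186 + (-1541 + 17712)) = ((-7 + 36*(5*(-12)) + 207*(-222)) - 37191)/(-26186 + (-1541 + 17712)) = ((-7 + 36*(-60) - 45954) - 37191)/(-26186 + 16171) = ((-7 - 2160 - 45954) - 37191)/(-10015) = (-48121 - 37191)*(-1/10015) = -85312*(-1/10015) = 85312/10015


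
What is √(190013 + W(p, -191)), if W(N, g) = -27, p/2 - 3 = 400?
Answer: √189986 ≈ 435.87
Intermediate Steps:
p = 806 (p = 6 + 2*400 = 6 + 800 = 806)
√(190013 + W(p, -191)) = √(190013 - 27) = √189986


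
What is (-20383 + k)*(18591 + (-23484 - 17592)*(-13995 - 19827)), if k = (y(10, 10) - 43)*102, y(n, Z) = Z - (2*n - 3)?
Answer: -35403304158429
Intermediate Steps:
y(n, Z) = 3 + Z - 2*n (y(n, Z) = Z - (-3 + 2*n) = Z + (3 - 2*n) = 3 + Z - 2*n)
k = -5100 (k = ((3 + 10 - 2*10) - 43)*102 = ((3 + 10 - 20) - 43)*102 = (-7 - 43)*102 = -50*102 = -5100)
(-20383 + k)*(18591 + (-23484 - 17592)*(-13995 - 19827)) = (-20383 - 5100)*(18591 + (-23484 - 17592)*(-13995 - 19827)) = -25483*(18591 - 41076*(-33822)) = -25483*(18591 + 1389272472) = -25483*1389291063 = -35403304158429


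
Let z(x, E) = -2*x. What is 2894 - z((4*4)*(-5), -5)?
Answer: 2734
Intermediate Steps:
2894 - z((4*4)*(-5), -5) = 2894 - (-2)*(4*4)*(-5) = 2894 - (-2)*16*(-5) = 2894 - (-2)*(-80) = 2894 - 1*160 = 2894 - 160 = 2734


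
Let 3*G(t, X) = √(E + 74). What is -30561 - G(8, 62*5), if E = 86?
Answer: -30561 - 4*√10/3 ≈ -30565.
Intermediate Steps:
G(t, X) = 4*√10/3 (G(t, X) = √(86 + 74)/3 = √160/3 = (4*√10)/3 = 4*√10/3)
-30561 - G(8, 62*5) = -30561 - 4*√10/3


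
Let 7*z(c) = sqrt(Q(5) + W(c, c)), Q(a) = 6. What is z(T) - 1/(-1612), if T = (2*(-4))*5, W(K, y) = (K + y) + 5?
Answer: 1/1612 + I*sqrt(69)/7 ≈ 0.00062035 + 1.1867*I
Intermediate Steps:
W(K, y) = 5 + K + y
T = -40 (T = -8*5 = -40)
z(c) = sqrt(11 + 2*c)/7 (z(c) = sqrt(6 + (5 + c + c))/7 = sqrt(6 + (5 + 2*c))/7 = sqrt(11 + 2*c)/7)
z(T) - 1/(-1612) = sqrt(11 + 2*(-40))/7 - 1/(-1612) = sqrt(11 - 80)/7 - 1*(-1/1612) = sqrt(-69)/7 + 1/1612 = (I*sqrt(69))/7 + 1/1612 = I*sqrt(69)/7 + 1/1612 = 1/1612 + I*sqrt(69)/7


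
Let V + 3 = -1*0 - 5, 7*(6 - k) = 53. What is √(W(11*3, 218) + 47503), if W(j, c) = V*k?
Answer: √2328263/7 ≈ 217.98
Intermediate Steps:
k = -11/7 (k = 6 - ⅐*53 = 6 - 53/7 = -11/7 ≈ -1.5714)
V = -8 (V = -3 + (-1*0 - 5) = -3 + (0 - 5) = -3 - 5 = -8)
W(j, c) = 88/7 (W(j, c) = -8*(-11/7) = 88/7)
√(W(11*3, 218) + 47503) = √(88/7 + 47503) = √(332609/7) = √2328263/7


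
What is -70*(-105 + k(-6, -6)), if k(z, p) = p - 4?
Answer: 8050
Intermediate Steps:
k(z, p) = -4 + p
-70*(-105 + k(-6, -6)) = -70*(-105 + (-4 - 6)) = -70*(-105 - 10) = -70*(-115) = 8050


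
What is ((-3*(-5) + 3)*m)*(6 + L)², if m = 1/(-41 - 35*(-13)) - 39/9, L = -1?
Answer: -963075/494 ≈ -1949.5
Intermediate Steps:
m = -12841/2964 (m = -1/13/(-76) - 39*⅑ = -1/76*(-1/13) - 13/3 = 1/988 - 13/3 = -12841/2964 ≈ -4.3323)
((-3*(-5) + 3)*m)*(6 + L)² = ((-3*(-5) + 3)*(-12841/2964))*(6 - 1)² = ((15 + 3)*(-12841/2964))*5² = (18*(-12841/2964))*25 = -38523/494*25 = -963075/494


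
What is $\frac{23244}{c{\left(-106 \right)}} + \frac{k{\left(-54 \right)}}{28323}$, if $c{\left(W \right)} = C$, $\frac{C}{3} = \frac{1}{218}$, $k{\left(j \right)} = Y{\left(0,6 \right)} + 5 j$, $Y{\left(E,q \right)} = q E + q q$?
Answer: $\frac{5315484382}{3147} \approx 1.6891 \cdot 10^{6}$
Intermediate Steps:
$Y{\left(E,q \right)} = q^{2} + E q$ ($Y{\left(E,q \right)} = E q + q^{2} = q^{2} + E q$)
$k{\left(j \right)} = 36 + 5 j$ ($k{\left(j \right)} = 6 \left(0 + 6\right) + 5 j = 6 \cdot 6 + 5 j = 36 + 5 j$)
$C = \frac{3}{218} \approx 0.013761$
$c{\left(W \right)} = \frac{3}{218}$
$\frac{23244}{c{\left(-106 \right)}} + \frac{k{\left(-54 \right)}}{28323} = \frac{23244}{\frac{3}{218}} + \frac{36 + 5 \left(-54\right)}{28323} = 23244 \cdot \frac{218}{3} + \left(36 - 270\right) \frac{1}{28323} = 1689064 - \frac{26}{3147} = \frac{5315484382}{3147}$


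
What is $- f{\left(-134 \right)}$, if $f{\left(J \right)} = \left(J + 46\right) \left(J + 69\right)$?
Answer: $-5720$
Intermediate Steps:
$f{\left(J \right)} = \left(46 + J\right) \left(69 + J\right)$
$- f{\left(-134 \right)} = - (3174 + \left(-134\right)^{2} + 115 \left(-134\right)) = - (3174 + 17956 - 15410) = \left(-1\right) 5720 = -5720$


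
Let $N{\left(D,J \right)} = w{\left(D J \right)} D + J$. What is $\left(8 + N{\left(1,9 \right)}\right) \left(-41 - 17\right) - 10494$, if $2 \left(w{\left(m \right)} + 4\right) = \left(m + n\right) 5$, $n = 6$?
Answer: $-13423$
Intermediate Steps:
$w{\left(m \right)} = 11 + \frac{5 m}{2}$ ($w{\left(m \right)} = -4 + \frac{\left(m + 6\right) 5}{2} = -4 + \frac{\left(6 + m\right) 5}{2} = -4 + \frac{30 + 5 m}{2} = -4 + \left(15 + \frac{5 m}{2}\right) = 11 + \frac{5 m}{2}$)
$N{\left(D,J \right)} = J + D \left(11 + \frac{5 D J}{2}\right)$ ($N{\left(D,J \right)} = \left(11 + \frac{5 D J}{2}\right) D + J = D \left(11 + \frac{5 D J}{2}\right) + J = J + D \left(11 + \frac{5 D J}{2}\right)$)
$\left(8 + N{\left(1,9 \right)}\right) \left(-41 - 17\right) - 10494 = \left(8 + \left(9 + \frac{1}{2} \cdot 1 \left(22 + 5 \cdot 1 \cdot 9\right)\right)\right) \left(-41 - 17\right) - 10494 = \left(8 + \left(9 + \frac{1}{2} \cdot 1 \left(22 + 45\right)\right)\right) \left(-58\right) - 10494 = \left(8 + \left(9 + \frac{1}{2} \cdot 1 \cdot 67\right)\right) \left(-58\right) - 10494 = \left(8 + \left(9 + \frac{67}{2}\right)\right) \left(-58\right) - 10494 = \left(8 + \frac{85}{2}\right) \left(-58\right) - 10494 = \frac{101}{2} \left(-58\right) - 10494 = -2929 - 10494 = -13423$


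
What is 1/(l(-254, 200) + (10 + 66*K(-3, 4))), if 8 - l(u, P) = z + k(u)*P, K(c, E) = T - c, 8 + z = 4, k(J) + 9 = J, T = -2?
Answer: 1/52688 ≈ 1.8980e-5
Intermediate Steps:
k(J) = -9 + J
z = -4 (z = -8 + 4 = -4)
K(c, E) = -2 - c
l(u, P) = 12 - P*(-9 + u) (l(u, P) = 8 - (-4 + (-9 + u)*P) = 8 - (-4 + P*(-9 + u)) = 8 + (4 - P*(-9 + u)) = 12 - P*(-9 + u))
1/(l(-254, 200) + (10 + 66*K(-3, 4))) = 1/((12 - 1*200*(-9 - 254)) + (10 + 66*(-2 - 1*(-3)))) = 1/((12 - 1*200*(-263)) + (10 + 66*(-2 + 3))) = 1/((12 + 52600) + (10 + 66*1)) = 1/(52612 + (10 + 66)) = 1/(52612 + 76) = 1/52688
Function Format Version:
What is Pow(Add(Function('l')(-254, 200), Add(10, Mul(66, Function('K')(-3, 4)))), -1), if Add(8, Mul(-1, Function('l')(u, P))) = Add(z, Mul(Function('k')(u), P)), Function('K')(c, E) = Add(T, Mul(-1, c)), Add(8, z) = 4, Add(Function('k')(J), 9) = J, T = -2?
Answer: Rational(1, 52688) ≈ 1.8980e-5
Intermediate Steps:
Function('k')(J) = Add(-9, J)
z = -4 (z = Add(-8, 4) = -4)
Function('K')(c, E) = Add(-2, Mul(-1, c))
Function('l')(u, P) = Add(12, Mul(-1, P, Add(-9, u))) (Function('l')(u, P) = Add(8, Mul(-1, Add(-4, Mul(Add(-9, u), P)))) = Add(8, Mul(-1, Add(-4, Mul(P, Add(-9, u))))) = Add(8, Add(4, Mul(-1, P, Add(-9, u)))) = Add(12, Mul(-1, P, Add(-9, u))))
Pow(Add(Function('l')(-254, 200), Add(10, Mul(66, Function('K')(-3, 4)))), -1) = Pow(Add(Add(12, Mul(-1, 200, Add(-9, -254))), Add(10, Mul(66, Add(-2, Mul(-1, -3))))), -1) = Pow(Add(Add(12, Mul(-1, 200, -263)), Add(10, Mul(66, Add(-2, 3)))), -1) = Pow(Add(Add(12, 52600), Add(10, Mul(66, 1))), -1) = Pow(Add(52612, Add(10, 66)), -1) = Pow(Add(52612, 76), -1) = Pow(52688, -1) = Rational(1, 52688)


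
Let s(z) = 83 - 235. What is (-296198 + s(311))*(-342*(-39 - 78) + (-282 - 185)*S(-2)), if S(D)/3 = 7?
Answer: -8951844450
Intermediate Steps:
s(z) = -152
S(D) = 21 (S(D) = 3*7 = 21)
(-296198 + s(311))*(-342*(-39 - 78) + (-282 - 185)*S(-2)) = (-296198 - 152)*(-342*(-39 - 78) + (-282 - 185)*21) = -296350*(-342*(-117) - 467*21) = -296350*(40014 - 9807) = -296350*30207 = -8951844450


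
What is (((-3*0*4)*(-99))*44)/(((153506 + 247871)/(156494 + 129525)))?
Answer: 0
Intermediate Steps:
(((-3*0*4)*(-99))*44)/(((153506 + 247871)/(156494 + 129525))) = (((0*4)*(-99))*44)/((401377/286019)) = ((0*(-99))*44)/((401377*(1/286019))) = (0*44)/(401377/286019) = 0*(286019/401377) = 0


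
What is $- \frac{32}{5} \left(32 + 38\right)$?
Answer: $-448$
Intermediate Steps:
$- \frac{32}{5} \left(32 + 38\right) = \left(-32\right) \frac{1}{5} \cdot 70 = \left(- \frac{32}{5}\right) 70 = -448$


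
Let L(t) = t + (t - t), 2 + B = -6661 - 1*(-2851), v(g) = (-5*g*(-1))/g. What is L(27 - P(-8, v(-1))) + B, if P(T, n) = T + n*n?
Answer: -3802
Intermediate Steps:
v(g) = 5 (v(g) = (5*g)/g = 5)
P(T, n) = T + n**2
B = -3812 (B = -2 + (-6661 - 1*(-2851)) = -2 + (-6661 + 2851) = -2 - 3810 = -3812)
L(t) = t (L(t) = t + 0 = t)
L(27 - P(-8, v(-1))) + B = (27 - (-8 + 5**2)) - 3812 = (27 - (-8 + 25)) - 3812 = (27 - 1*17) - 3812 = (27 - 17) - 3812 = 10 - 3812 = -3802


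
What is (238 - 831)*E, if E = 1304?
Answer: -773272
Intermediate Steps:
(238 - 831)*E = (238 - 831)*1304 = -593*1304 = -773272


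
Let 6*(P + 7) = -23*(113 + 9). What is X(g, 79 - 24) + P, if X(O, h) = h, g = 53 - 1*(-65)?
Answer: -1259/3 ≈ -419.67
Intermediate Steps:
g = 118 (g = 53 + 65 = 118)
P = -1424/3 (P = -7 + (-23*(113 + 9))/6 = -7 + (-23*122)/6 = -7 + (1/6)*(-2806) = -7 - 1403/3 = -1424/3 ≈ -474.67)
X(g, 79 - 24) + P = (79 - 24) - 1424/3 = 55 - 1424/3 = -1259/3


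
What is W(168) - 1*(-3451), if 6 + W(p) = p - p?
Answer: 3445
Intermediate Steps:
W(p) = -6 (W(p) = -6 + (p - p) = -6 + 0 = -6)
W(168) - 1*(-3451) = -6 - 1*(-3451) = -6 + 3451 = 3445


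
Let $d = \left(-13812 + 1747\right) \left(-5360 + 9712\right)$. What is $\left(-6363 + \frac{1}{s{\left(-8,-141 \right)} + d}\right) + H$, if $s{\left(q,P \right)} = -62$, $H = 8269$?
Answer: $\frac{100078231451}{52506942} \approx 1906.0$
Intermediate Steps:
$d = -52506880$ ($d = \left(-12065\right) 4352 = -52506880$)
$\left(-6363 + \frac{1}{s{\left(-8,-141 \right)} + d}\right) + H = \left(-6363 + \frac{1}{-62 - 52506880}\right) + 8269 = \left(-6363 + \frac{1}{-52506942}\right) + 8269 = \left(-6363 - \frac{1}{52506942}\right) + 8269 = - \frac{334101671947}{52506942} + 8269 = \frac{100078231451}{52506942}$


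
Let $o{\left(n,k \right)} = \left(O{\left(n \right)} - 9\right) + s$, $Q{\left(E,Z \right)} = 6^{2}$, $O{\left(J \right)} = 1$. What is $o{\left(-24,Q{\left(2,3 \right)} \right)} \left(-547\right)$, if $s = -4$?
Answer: $6564$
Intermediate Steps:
$Q{\left(E,Z \right)} = 36$
$o{\left(n,k \right)} = -12$ ($o{\left(n,k \right)} = \left(1 - 9\right) - 4 = -8 - 4 = -12$)
$o{\left(-24,Q{\left(2,3 \right)} \right)} \left(-547\right) = \left(-12\right) \left(-547\right) = 6564$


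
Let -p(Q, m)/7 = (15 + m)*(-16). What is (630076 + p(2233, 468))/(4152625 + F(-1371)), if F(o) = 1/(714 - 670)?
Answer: 30103568/182715501 ≈ 0.16476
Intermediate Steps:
F(o) = 1/44
p(Q, m) = 1680 + 112*m (p(Q, m) = -7*(15 + m)*(-16) = -7*(-240 - 16*m) = 1680 + 112*m)
(630076 + p(2233, 468))/(4152625 + F(-1371)) = (630076 + (1680 + 112*468))/(4152625 + 1/44) = (630076 + (1680 + 52416))/(182715501/44) = (630076 + 54096)*(44/182715501) = 684172*(44/182715501) = 30103568/182715501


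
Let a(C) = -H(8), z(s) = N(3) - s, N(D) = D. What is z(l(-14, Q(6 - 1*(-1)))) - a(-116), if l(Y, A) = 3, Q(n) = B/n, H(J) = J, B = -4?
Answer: 8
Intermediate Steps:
Q(n) = -4/n
z(s) = 3 - s
a(C) = -8 (a(C) = -1*8 = -8)
z(l(-14, Q(6 - 1*(-1)))) - a(-116) = (3 - 1*3) - 1*(-8) = (3 - 3) + 8 = 0 + 8 = 8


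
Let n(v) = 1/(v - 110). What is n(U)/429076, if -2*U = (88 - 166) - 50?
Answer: -1/19737496 ≈ -5.0665e-8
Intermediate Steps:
U = 64 (U = -((88 - 166) - 50)/2 = -(-78 - 50)/2 = -½*(-128) = 64)
n(v) = 1/(-110 + v)
n(U)/429076 = 1/((-110 + 64)*429076) = (1/429076)/(-46) = -1/46*1/429076 = -1/19737496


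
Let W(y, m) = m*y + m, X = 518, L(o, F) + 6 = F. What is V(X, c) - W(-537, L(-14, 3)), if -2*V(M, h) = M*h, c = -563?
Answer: 144209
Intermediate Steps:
L(o, F) = -6 + F
W(y, m) = m + m*y
V(M, h) = -M*h/2
V(X, c) - W(-537, L(-14, 3)) = -1/2*518*(-563) - (-6 + 3)*(1 - 537) = 145817 - (-3)*(-536) = 145817 - 1*1608 = 145817 - 1608 = 144209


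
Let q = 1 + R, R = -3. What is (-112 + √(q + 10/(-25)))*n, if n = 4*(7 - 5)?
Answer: -896 + 16*I*√15/5 ≈ -896.0 + 12.394*I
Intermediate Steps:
q = -2 (q = 1 - 3 = -2)
n = 8 (n = 4*2 = 8)
(-112 + √(q + 10/(-25)))*n = (-112 + √(-2 + 10/(-25)))*8 = (-112 + √(-2 + 10*(-1/25)))*8 = (-112 + √(-2 - ⅖))*8 = (-112 + √(-12/5))*8 = (-112 + 2*I*√15/5)*8 = -896 + 16*I*√15/5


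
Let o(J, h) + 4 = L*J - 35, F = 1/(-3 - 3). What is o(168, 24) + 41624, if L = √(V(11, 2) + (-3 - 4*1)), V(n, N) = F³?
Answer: 41585 + 14*I*√9078/3 ≈ 41585.0 + 444.63*I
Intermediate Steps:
F = -⅙ (F = 1/(-6) = -⅙ ≈ -0.16667)
V(n, N) = -1/216 (V(n, N) = (-⅙)³ = -1/216)
L = I*√9078/36 (L = √(-1/216 + (-3 - 4*1)) = √(-1/216 + (-3 - 4)) = √(-1/216 - 7) = √(-1513/216) = I*√9078/36 ≈ 2.6466*I)
o(J, h) = -39 + I*J*√9078/36 (o(J, h) = -4 + ((I*√9078/36)*J - 35) = -4 + (I*J*√9078/36 - 35) = -4 + (-35 + I*J*√9078/36) = -39 + I*J*√9078/36)
o(168, 24) + 41624 = (-39 + (1/36)*I*168*√9078) + 41624 = (-39 + 14*I*√9078/3) + 41624 = 41585 + 14*I*√9078/3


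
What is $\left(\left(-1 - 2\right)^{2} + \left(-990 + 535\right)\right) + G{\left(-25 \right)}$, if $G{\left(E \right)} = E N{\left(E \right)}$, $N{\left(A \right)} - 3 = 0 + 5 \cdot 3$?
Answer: $-896$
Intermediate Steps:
$N{\left(A \right)} = 18$ ($N{\left(A \right)} = 3 + \left(0 + 5 \cdot 3\right) = 3 + \left(0 + 15\right) = 3 + 15 = 18$)
$G{\left(E \right)} = 18 E$ ($G{\left(E \right)} = E 18 = 18 E$)
$\left(\left(-1 - 2\right)^{2} + \left(-990 + 535\right)\right) + G{\left(-25 \right)} = \left(\left(-1 - 2\right)^{2} + \left(-990 + 535\right)\right) + 18 \left(-25\right) = \left(\left(-3\right)^{2} - 455\right) - 450 = \left(9 - 455\right) - 450 = -446 - 450 = -896$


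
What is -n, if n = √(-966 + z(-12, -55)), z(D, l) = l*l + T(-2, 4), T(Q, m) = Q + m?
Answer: -3*√229 ≈ -45.398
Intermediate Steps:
z(D, l) = 2 + l² (z(D, l) = l*l + (-2 + 4) = l² + 2 = 2 + l²)
n = 3*√229 (n = √(-966 + (2 + (-55)²)) = √(-966 + (2 + 3025)) = √(-966 + 3027) = √2061 = 3*√229 ≈ 45.398)
-n = -3*√229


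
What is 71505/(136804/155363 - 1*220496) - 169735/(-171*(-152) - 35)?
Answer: -2034312473721265/296401107554836 ≈ -6.8634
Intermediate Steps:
71505/(136804/155363 - 1*220496) - 169735/(-171*(-152) - 35) = 71505/(136804*(1/155363) - 220496) - 169735/(25992 - 35) = 71505/(136804/155363 - 220496) - 169735/25957 = 71505/(-34256783244/155363) - 169735*1/25957 = 71505*(-155363/34256783244) - 169735/25957 = -3703077105/11418927748 - 169735/25957 = -2034312473721265/296401107554836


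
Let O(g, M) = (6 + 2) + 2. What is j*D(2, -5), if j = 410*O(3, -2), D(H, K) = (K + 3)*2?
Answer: -16400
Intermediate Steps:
D(H, K) = 6 + 2*K (D(H, K) = (3 + K)*2 = 6 + 2*K)
O(g, M) = 10 (O(g, M) = 8 + 2 = 10)
j = 4100 (j = 410*10 = 4100)
j*D(2, -5) = 4100*(6 + 2*(-5)) = 4100*(6 - 10) = 4100*(-4) = -16400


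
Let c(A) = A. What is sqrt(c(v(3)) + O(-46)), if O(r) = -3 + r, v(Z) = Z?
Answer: I*sqrt(46) ≈ 6.7823*I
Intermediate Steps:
sqrt(c(v(3)) + O(-46)) = sqrt(3 + (-3 - 46)) = sqrt(3 - 49) = sqrt(-46) = I*sqrt(46)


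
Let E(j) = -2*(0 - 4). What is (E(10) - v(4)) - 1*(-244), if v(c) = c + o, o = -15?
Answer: 263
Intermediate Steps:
E(j) = 8 (E(j) = -2*(-4) = 8)
v(c) = -15 + c (v(c) = c - 15 = -15 + c)
(E(10) - v(4)) - 1*(-244) = (8 - (-15 + 4)) - 1*(-244) = (8 - 1*(-11)) + 244 = (8 + 11) + 244 = 19 + 244 = 263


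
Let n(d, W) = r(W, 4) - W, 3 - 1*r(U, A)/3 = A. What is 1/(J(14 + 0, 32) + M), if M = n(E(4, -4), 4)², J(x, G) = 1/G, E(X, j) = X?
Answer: 32/1569 ≈ 0.020395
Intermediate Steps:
r(U, A) = 9 - 3*A
n(d, W) = -3 - W (n(d, W) = (9 - 3*4) - W = (9 - 12) - W = -3 - W)
M = 49 (M = (-3 - 1*4)² = (-3 - 4)² = (-7)² = 49)
1/(J(14 + 0, 32) + M) = 1/(1/32 + 49) = 1/(1569/32) = 32/1569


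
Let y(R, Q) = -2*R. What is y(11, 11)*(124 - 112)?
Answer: -264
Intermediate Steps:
y(11, 11)*(124 - 112) = (-2*11)*(124 - 112) = -22*12 = -264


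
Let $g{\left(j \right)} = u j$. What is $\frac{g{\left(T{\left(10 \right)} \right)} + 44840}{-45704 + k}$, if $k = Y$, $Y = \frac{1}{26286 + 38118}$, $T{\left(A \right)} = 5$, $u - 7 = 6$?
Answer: $- \frac{578412324}{588704083} \approx -0.98252$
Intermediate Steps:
$u = 13$ ($u = 7 + 6 = 13$)
$Y = \frac{1}{64404} \approx 1.5527 \cdot 10^{-5}$
$k = \frac{1}{64404} \approx 1.5527 \cdot 10^{-5}$
$g{\left(j \right)} = 13 j$
$\frac{g{\left(T{\left(10 \right)} \right)} + 44840}{-45704 + k} = \frac{13 \cdot 5 + 44840}{-45704 + \frac{1}{64404}} = \frac{65 + 44840}{- \frac{2943520415}{64404}} = 44905 \left(- \frac{64404}{2943520415}\right) = - \frac{578412324}{588704083}$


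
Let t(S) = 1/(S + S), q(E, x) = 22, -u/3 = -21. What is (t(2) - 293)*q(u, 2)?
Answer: -12881/2 ≈ -6440.5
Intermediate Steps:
u = 63 (u = -3*(-21) = 63)
t(S) = 1/(2*S)
(t(2) - 293)*q(u, 2) = ((1/2)/2 - 293)*22 = ((1/2)*(1/2) - 293)*22 = (1/4 - 293)*22 = -1171/4*22 = -12881/2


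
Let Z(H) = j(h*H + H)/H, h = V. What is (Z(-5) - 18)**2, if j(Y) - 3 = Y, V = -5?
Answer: 12769/25 ≈ 510.76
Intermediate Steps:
h = -5
j(Y) = 3 + Y
Z(H) = (3 - 4*H)/H (Z(H) = (3 + (-5*H + H))/H = (3 - 4*H)/H)
(Z(-5) - 18)**2 = ((-4 + 3/(-5)) - 18)**2 = ((-4 + 3*(-1/5)) - 18)**2 = ((-4 - 3/5) - 18)**2 = (-23/5 - 18)**2 = (-113/5)**2 = 12769/25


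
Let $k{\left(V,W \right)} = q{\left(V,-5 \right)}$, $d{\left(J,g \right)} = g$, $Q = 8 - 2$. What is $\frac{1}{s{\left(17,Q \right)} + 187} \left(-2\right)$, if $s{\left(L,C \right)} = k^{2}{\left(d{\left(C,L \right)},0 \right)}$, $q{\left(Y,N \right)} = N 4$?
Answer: $- \frac{2}{587} \approx -0.0034072$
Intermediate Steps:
$Q = 6$ ($Q = 8 - 2 = 6$)
$q{\left(Y,N \right)} = 4 N$
$k{\left(V,W \right)} = -20$ ($k{\left(V,W \right)} = 4 \left(-5\right) = -20$)
$s{\left(L,C \right)} = 400$ ($s{\left(L,C \right)} = \left(-20\right)^{2} = 400$)
$\frac{1}{s{\left(17,Q \right)} + 187} \left(-2\right) = \frac{1}{400 + 187} \left(-2\right) = \frac{1}{587} \left(-2\right) = - \frac{2}{587}$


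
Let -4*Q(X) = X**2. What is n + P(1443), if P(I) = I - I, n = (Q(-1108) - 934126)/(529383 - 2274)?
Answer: -112822/47919 ≈ -2.3544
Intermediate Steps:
Q(X) = -X**2/4
n = -112822/47919 (n = (-1/4*(-1108)**2 - 934126)/(529383 - 2274) = (-1/4*1227664 - 934126)/527109 = (-306916 - 934126)*(1/527109) = -1241042*1/527109 = -112822/47919 ≈ -2.3544)
P(I) = 0
n + P(1443) = -112822/47919 + 0 = -112822/47919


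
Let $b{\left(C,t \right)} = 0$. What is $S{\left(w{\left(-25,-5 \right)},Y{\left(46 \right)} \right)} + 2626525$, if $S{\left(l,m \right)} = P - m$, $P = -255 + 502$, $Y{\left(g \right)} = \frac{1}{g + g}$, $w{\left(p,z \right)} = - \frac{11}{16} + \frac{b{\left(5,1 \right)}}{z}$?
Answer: $\frac{241663023}{92} \approx 2.6268 \cdot 10^{6}$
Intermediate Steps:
$w{\left(p,z \right)} = - \frac{11}{16}$ ($w{\left(p,z \right)} = - \frac{11}{16} + \frac{0}{z} = \left(-11\right) \frac{1}{16} + 0 = - \frac{11}{16} + 0 = - \frac{11}{16}$)
$Y{\left(g \right)} = \frac{1}{2 g}$
$P = 247$
$S{\left(l,m \right)} = 247 - m$
$S{\left(w{\left(-25,-5 \right)},Y{\left(46 \right)} \right)} + 2626525 = \left(247 - \frac{1}{2 \cdot 46}\right) + 2626525 = \left(247 - \frac{1}{2} \cdot \frac{1}{46}\right) + 2626525 = \left(247 - \frac{1}{92}\right) + 2626525 = \frac{22723}{92} + 2626525 = \frac{241663023}{92}$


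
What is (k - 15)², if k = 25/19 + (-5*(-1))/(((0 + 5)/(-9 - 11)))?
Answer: 409600/361 ≈ 1134.6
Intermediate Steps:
k = -355/19 (k = 25*(1/19) + 5/((5/(-20))) = 25/19 + 5/((5*(-1/20))) = 25/19 + 5/(-¼) = 25/19 + 5*(-4) = 25/19 - 20 = -355/19 ≈ -18.684)
(k - 15)² = (-355/19 - 15)² = (-640/19)² = 409600/361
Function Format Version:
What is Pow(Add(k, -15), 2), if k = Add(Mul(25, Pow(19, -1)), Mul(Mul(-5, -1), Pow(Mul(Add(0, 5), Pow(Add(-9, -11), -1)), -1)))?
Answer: Rational(409600, 361) ≈ 1134.6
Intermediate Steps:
k = Rational(-355, 19) (k = Add(Mul(25, Rational(1, 19)), Mul(5, Pow(Mul(5, Pow(-20, -1)), -1))) = Add(Rational(25, 19), Mul(5, Pow(Mul(5, Rational(-1, 20)), -1))) = Add(Rational(25, 19), Mul(5, Pow(Rational(-1, 4), -1))) = Add(Rational(25, 19), Mul(5, -4)) = Add(Rational(25, 19), -20) = Rational(-355, 19) ≈ -18.684)
Pow(Add(k, -15), 2) = Pow(Add(Rational(-355, 19), -15), 2) = Pow(Rational(-640, 19), 2) = Rational(409600, 361)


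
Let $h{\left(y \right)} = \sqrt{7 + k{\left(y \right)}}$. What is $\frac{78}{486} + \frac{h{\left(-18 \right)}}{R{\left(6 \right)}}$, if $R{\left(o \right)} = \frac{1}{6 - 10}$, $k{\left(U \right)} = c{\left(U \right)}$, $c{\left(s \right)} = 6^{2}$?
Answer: $\frac{13}{81} - 4 \sqrt{43} \approx -26.069$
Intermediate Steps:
$c{\left(s \right)} = 36$
$k{\left(U \right)} = 36$
$h{\left(y \right)} = \sqrt{43}$ ($h{\left(y \right)} = \sqrt{7 + 36} = \sqrt{43}$)
$R{\left(o \right)} = - \frac{1}{4}$ ($R{\left(o \right)} = \frac{1}{-4} = - \frac{1}{4}$)
$\frac{78}{486} + \frac{h{\left(-18 \right)}}{R{\left(6 \right)}} = \frac{78}{486} + \frac{\sqrt{43}}{- \frac{1}{4}} = 78 \cdot \frac{1}{486} + \sqrt{43} \left(-4\right) = \frac{13}{81} - 4 \sqrt{43}$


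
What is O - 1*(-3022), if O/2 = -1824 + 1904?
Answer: 3182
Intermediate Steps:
O = 160 (O = 2*(-1824 + 1904) = 2*80 = 160)
O - 1*(-3022) = 160 - 1*(-3022) = 160 + 3022 = 3182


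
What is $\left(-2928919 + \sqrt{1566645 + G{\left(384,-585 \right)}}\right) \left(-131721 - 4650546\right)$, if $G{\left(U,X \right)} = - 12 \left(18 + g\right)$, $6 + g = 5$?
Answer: $14006872679373 - 14346801 \sqrt{174049} \approx 1.4001 \cdot 10^{13}$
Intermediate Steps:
$g = -1$ ($g = -6 + 5 = -1$)
$G{\left(U,X \right)} = -204$ ($G{\left(U,X \right)} = - 12 \left(18 - 1\right) = \left(-12\right) 17 = -204$)
$\left(-2928919 + \sqrt{1566645 + G{\left(384,-585 \right)}}\right) \left(-131721 - 4650546\right) = \left(-2928919 + \sqrt{1566645 - 204}\right) \left(-131721 - 4650546\right) = \left(-2928919 + \sqrt{1566441}\right) \left(-4782267\right) = \left(-2928919 + 3 \sqrt{174049}\right) \left(-4782267\right) = 14006872679373 - 14346801 \sqrt{174049}$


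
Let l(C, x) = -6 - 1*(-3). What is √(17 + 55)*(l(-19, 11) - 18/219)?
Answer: -1350*√2/73 ≈ -26.153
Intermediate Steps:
l(C, x) = -3 (l(C, x) = -6 + 3 = -3)
√(17 + 55)*(l(-19, 11) - 18/219) = √(17 + 55)*(-3 - 18/219) = √72*(-3 - 18*1/219) = (6*√2)*(-3 - 6/73) = (6*√2)*(-225/73) = -1350*√2/73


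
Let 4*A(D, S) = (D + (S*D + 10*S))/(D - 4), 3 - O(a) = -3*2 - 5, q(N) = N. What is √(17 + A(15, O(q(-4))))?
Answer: √12243/22 ≈ 5.0295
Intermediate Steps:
O(a) = 14 (O(a) = 3 - (-3*2 - 5) = 3 - (-6 - 5) = 3 - 1*(-11) = 3 + 11 = 14)
A(D, S) = (D + 10*S + D*S)/(4*(-4 + D)) (A(D, S) = ((D + (S*D + 10*S))/(D - 4))/4 = ((D + (D*S + 10*S))/(-4 + D))/4 = ((D + (10*S + D*S))/(-4 + D))/4 = ((D + 10*S + D*S)/(-4 + D))/4 = (D + 10*S + D*S)/(4*(-4 + D)))
√(17 + A(15, O(q(-4)))) = √(17 + (15 + 10*14 + 15*14)/(4*(-4 + 15))) = √(17 + (¼)*(15 + 140 + 210)/11) = √(17 + (¼)*(1/11)*365) = √(17 + 365/44) = √(1113/44) = √12243/22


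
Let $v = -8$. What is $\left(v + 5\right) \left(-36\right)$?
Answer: $108$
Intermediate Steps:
$\left(v + 5\right) \left(-36\right) = \left(-8 + 5\right) \left(-36\right) = \left(-3\right) \left(-36\right) = 108$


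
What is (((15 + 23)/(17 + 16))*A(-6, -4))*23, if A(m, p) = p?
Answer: -3496/33 ≈ -105.94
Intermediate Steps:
(((15 + 23)/(17 + 16))*A(-6, -4))*23 = (((15 + 23)/(17 + 16))*(-4))*23 = ((38/33)*(-4))*23 = -152/33*23 = -3496/33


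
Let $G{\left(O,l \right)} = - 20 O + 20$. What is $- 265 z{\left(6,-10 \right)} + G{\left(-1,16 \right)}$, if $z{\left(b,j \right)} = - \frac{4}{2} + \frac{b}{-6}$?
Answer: $835$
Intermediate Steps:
$z{\left(b,j \right)} = -2 - \frac{b}{6}$ ($z{\left(b,j \right)} = \left(-4\right) \frac{1}{2} + b \left(- \frac{1}{6}\right) = -2 - \frac{b}{6}$)
$G{\left(O,l \right)} = 20 - 20 O$
$- 265 z{\left(6,-10 \right)} + G{\left(-1,16 \right)} = - 265 \left(-2 - 1\right) + \left(20 - -20\right) = - 265 \left(-2 - 1\right) + \left(20 + 20\right) = \left(-265\right) \left(-3\right) + 40 = 795 + 40 = 835$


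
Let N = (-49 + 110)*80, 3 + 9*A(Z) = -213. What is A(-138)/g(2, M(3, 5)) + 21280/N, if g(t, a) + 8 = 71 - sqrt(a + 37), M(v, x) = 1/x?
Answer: 1589378/399733 - 8*sqrt(930)/6553 ≈ 3.9389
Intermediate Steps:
A(Z) = -24 (A(Z) = -1/3 + (1/9)*(-213) = -1/3 - 71/3 = -24)
g(t, a) = 63 - sqrt(37 + a) (g(t, a) = -8 + (71 - sqrt(a + 37)) = -8 + (71 - sqrt(37 + a)) = 63 - sqrt(37 + a))
N = 4880 (N = 61*80 = 4880)
A(-138)/g(2, M(3, 5)) + 21280/N = -24/(63 - sqrt(37 + 1/5)) + 21280/4880 = -24/(63 - sqrt(37 + 1/5)) + 21280*(1/4880) = -24/(63 - sqrt(186/5)) + 266/61 = -24/(63 - sqrt(930)/5) + 266/61 = 266/61 - 24/(63 - sqrt(930)/5)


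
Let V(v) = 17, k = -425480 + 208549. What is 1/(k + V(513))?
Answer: -1/216914 ≈ -4.6101e-6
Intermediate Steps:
k = -216931
1/(k + V(513)) = 1/(-216931 + 17) = 1/(-216914) = -1/216914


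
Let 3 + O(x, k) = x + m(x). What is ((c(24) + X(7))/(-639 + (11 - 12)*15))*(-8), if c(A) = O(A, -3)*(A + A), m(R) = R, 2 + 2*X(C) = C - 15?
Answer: 8620/327 ≈ 26.361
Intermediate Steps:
X(C) = -17/2 + C/2 (X(C) = -1 + (C - 15)/2 = -1 + (-15 + C)/2 = -1 + (-15/2 + C/2) = -17/2 + C/2)
O(x, k) = -3 + 2*x (O(x, k) = -3 + (x + x) = -3 + 2*x)
c(A) = 2*A*(-3 + 2*A) (c(A) = (-3 + 2*A)*(A + A) = (-3 + 2*A)*(2*A) = 2*A*(-3 + 2*A))
((c(24) + X(7))/(-639 + (11 - 12)*15))*(-8) = ((2*24*(-3 + 2*24) + (-17/2 + (½)*7))/(-639 + (11 - 12)*15))*(-8) = ((2*24*(-3 + 48) + (-17/2 + 7/2))/(-639 - 1*15))*(-8) = ((2*24*45 - 5)/(-639 - 15))*(-8) = ((2160 - 5)/(-654))*(-8) = (2155*(-1/654))*(-8) = -2155/654*(-8) = 8620/327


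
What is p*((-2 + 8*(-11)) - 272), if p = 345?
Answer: -124890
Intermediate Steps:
p*((-2 + 8*(-11)) - 272) = 345*((-2 + 8*(-11)) - 272) = 345*((-2 - 88) - 272) = 345*(-90 - 272) = 345*(-362) = -124890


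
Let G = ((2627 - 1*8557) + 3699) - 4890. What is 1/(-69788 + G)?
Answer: -1/76909 ≈ -1.3002e-5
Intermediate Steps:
G = -7121 (G = ((2627 - 8557) + 3699) - 4890 = (-5930 + 3699) - 4890 = -2231 - 4890 = -7121)
1/(-69788 + G) = 1/(-69788 - 7121) = 1/(-76909) = -1/76909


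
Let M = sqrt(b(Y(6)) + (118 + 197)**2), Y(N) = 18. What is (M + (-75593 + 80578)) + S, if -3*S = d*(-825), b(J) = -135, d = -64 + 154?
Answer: 29735 + 3*sqrt(11010) ≈ 30050.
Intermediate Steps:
d = 90
M = 3*sqrt(11010) (M = sqrt(-135 + (118 + 197)**2) = sqrt(-135 + 315**2) = sqrt(-135 + 99225) = sqrt(99090) = 3*sqrt(11010) ≈ 314.79)
S = 24750 (S = -30*(-825) = -1/3*(-74250) = 24750)
(M + (-75593 + 80578)) + S = (3*sqrt(11010) + (-75593 + 80578)) + 24750 = (3*sqrt(11010) + 4985) + 24750 = (4985 + 3*sqrt(11010)) + 24750 = 29735 + 3*sqrt(11010)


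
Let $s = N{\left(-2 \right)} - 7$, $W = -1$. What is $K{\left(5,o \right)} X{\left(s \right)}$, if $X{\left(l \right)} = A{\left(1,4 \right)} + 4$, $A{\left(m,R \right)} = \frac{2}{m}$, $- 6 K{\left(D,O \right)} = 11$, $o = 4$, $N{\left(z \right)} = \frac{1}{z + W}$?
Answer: $-11$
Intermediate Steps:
$N{\left(z \right)} = \frac{1}{-1 + z}$ ($N{\left(z \right)} = \frac{1}{z - 1} = \frac{1}{-1 + z}$)
$K{\left(D,O \right)} = - \frac{11}{6}$ ($K{\left(D,O \right)} = \left(- \frac{1}{6}\right) 11 = - \frac{11}{6}$)
$s = - \frac{22}{3}$ ($s = \frac{1}{-1 - 2} - 7 = \frac{1}{-3} - 7 = - \frac{1}{3} - 7 = - \frac{22}{3} \approx -7.3333$)
$X{\left(l \right)} = 6$ ($X{\left(l \right)} = \frac{2}{1} + 4 = 2 \cdot 1 + 4 = 2 + 4 = 6$)
$K{\left(5,o \right)} X{\left(s \right)} = \left(- \frac{11}{6}\right) 6 = -11$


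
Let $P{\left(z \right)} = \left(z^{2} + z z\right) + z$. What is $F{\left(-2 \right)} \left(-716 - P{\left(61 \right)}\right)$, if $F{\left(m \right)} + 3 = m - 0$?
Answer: $41095$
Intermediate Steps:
$P{\left(z \right)} = z + 2 z^{2}$ ($P{\left(z \right)} = \left(z^{2} + z^{2}\right) + z = 2 z^{2} + z = z + 2 z^{2}$)
$F{\left(m \right)} = -3 + m$ ($F{\left(m \right)} = -3 + \left(m - 0\right) = -3 + \left(m + 0\right) = -3 + m$)
$F{\left(-2 \right)} \left(-716 - P{\left(61 \right)}\right) = \left(-3 - 2\right) \left(-716 - 61 \left(1 + 2 \cdot 61\right)\right) = - 5 \left(-716 - 61 \left(1 + 122\right)\right) = - 5 \left(-716 - 61 \cdot 123\right) = - 5 \left(-716 - 7503\right) = \left(-5\right) \left(-8219\right) = 41095$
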